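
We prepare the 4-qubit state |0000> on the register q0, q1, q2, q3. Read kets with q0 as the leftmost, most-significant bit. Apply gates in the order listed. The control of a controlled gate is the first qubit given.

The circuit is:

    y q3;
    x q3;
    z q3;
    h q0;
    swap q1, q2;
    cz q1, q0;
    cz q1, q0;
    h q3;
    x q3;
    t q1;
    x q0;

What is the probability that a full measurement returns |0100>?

The probability of measuring |0100> is 0. Key observation: steps 6-7 multiply out to the identity, so the circuit reduces to the remaining gates.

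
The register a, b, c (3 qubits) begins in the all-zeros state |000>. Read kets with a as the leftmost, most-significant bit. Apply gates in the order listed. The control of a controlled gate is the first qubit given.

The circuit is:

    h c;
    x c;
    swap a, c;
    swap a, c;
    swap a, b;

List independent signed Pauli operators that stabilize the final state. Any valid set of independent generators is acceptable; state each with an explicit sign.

One valid set of independent stabilizer generators is +IIX, +ZII, +IZI (any independent generating set of the same group is equally correct). Key observation: steps 3-4 multiply out to the identity, so the circuit reduces to the remaining gates.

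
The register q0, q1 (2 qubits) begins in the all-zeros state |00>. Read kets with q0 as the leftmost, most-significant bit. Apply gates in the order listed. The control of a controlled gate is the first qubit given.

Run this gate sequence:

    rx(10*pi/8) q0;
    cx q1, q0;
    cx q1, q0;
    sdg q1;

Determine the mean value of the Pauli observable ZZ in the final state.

The observable ZZ averages to -sqrt(2)/2.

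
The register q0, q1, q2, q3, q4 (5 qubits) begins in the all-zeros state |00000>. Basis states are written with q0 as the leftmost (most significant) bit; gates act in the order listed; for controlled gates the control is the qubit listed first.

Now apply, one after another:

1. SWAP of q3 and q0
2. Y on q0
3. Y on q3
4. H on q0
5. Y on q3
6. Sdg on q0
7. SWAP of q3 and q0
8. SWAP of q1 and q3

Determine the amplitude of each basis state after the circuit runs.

After the circuit, the state carries amplitude sqrt(2)*I/2 on |00000>, -sqrt(2)/2 on |01000>, and 0 on every other basis state.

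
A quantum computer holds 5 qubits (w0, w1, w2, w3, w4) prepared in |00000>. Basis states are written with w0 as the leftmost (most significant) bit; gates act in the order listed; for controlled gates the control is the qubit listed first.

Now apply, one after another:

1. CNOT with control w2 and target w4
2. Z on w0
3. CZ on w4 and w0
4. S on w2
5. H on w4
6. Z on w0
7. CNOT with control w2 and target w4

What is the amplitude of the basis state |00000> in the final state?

The final state's coefficient on |00000> equals sqrt(2)/2.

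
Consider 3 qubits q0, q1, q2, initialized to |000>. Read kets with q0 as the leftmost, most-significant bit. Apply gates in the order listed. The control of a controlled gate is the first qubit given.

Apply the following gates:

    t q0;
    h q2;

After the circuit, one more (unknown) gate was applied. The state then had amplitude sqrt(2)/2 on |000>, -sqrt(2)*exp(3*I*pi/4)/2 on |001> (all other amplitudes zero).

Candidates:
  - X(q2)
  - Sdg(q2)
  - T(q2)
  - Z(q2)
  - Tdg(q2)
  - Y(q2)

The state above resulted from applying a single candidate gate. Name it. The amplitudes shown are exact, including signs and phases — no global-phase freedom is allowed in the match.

It was Tdg(q2) that produced the state shown.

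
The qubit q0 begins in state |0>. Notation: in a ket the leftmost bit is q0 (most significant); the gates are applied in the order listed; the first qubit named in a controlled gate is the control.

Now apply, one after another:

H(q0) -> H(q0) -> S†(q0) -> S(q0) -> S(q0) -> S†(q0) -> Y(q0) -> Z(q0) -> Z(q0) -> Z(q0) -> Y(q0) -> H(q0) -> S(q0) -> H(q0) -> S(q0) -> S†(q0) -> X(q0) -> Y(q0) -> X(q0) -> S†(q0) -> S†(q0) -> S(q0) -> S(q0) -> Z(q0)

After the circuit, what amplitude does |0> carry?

The amplitude on |0> is -1/2 - I/2.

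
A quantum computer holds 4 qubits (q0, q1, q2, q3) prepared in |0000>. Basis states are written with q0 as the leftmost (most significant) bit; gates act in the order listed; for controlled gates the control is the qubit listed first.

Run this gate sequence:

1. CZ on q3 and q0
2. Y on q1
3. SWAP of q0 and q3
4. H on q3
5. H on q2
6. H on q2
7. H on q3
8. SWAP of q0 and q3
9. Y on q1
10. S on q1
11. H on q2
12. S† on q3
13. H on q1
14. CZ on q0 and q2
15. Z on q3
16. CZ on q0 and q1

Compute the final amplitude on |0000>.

|0000> carries amplitude 1/2 in the final state.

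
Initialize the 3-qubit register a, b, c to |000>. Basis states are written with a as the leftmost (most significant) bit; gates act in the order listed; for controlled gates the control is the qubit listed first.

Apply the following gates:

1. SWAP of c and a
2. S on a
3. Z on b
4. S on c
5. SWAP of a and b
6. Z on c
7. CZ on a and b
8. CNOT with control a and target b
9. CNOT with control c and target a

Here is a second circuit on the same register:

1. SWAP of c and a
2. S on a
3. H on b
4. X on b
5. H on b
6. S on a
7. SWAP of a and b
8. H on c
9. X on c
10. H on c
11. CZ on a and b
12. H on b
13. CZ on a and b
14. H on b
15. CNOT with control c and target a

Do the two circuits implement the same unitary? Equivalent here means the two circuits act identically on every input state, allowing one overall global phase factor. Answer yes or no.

No — the two circuits implement different unitaries, even allowing a global phase.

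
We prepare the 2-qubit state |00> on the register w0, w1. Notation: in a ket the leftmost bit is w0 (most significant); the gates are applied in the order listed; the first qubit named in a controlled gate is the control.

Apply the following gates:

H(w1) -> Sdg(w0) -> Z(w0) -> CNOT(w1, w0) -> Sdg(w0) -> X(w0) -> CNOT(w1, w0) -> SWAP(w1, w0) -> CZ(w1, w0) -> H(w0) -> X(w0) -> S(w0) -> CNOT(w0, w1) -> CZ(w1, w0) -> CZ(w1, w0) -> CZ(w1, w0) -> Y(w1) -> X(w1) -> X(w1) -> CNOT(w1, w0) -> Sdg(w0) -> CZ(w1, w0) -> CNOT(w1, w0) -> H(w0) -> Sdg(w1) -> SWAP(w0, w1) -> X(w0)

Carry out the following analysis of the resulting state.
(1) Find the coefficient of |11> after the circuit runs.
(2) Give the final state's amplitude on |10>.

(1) |11> carries amplitude sqrt(2)*(-1 - I)/4 in the final state. Key observation: steps 15-16 multiply out to the identity, so the circuit reduces to the remaining gates.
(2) |10> carries amplitude sqrt(2)*(-1 - I)/4 in the final state.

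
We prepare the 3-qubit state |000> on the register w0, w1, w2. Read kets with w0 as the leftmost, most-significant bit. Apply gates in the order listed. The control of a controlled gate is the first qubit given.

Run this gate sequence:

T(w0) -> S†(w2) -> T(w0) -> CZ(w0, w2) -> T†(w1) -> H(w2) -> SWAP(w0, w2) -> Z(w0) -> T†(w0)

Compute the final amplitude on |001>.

The final state's coefficient on |001> equals 0.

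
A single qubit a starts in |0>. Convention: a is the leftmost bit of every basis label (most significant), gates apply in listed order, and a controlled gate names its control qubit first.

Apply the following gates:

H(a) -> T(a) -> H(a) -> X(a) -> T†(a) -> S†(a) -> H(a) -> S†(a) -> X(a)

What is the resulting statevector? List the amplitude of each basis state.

The final amplitudes are sqrt(2)*(1 - I)/4 on |0>, sqrt(2)*(1 - I)*(1 - (1 + I)*exp(I*pi/4))/4 on |1>.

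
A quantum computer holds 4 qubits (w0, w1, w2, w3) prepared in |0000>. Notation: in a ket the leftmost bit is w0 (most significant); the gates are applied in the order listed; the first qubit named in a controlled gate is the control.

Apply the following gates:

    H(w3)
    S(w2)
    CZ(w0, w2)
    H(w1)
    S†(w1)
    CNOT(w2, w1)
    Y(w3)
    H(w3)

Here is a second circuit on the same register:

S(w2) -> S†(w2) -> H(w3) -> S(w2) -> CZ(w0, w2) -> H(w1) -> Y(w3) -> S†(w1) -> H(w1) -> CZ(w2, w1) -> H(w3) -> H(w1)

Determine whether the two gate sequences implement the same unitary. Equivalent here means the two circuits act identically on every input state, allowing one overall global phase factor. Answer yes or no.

Yes, they are equivalent — the unitaries differ by at most a global phase.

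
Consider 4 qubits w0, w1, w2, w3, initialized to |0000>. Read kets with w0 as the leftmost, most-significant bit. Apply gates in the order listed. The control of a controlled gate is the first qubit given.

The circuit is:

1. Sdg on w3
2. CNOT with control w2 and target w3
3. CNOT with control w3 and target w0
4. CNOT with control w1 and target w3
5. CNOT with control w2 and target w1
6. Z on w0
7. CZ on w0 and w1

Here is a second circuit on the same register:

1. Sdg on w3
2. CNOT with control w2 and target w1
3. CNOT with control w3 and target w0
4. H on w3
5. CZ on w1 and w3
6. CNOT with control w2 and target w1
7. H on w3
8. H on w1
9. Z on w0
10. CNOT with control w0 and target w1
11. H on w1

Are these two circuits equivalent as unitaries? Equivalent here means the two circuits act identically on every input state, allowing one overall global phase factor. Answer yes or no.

No — the two circuits implement different unitaries, even allowing a global phase.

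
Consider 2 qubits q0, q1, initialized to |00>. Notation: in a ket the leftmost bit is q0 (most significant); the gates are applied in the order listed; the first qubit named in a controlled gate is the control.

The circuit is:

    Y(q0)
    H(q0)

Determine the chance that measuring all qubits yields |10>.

The probability of measuring |10> is 1/2.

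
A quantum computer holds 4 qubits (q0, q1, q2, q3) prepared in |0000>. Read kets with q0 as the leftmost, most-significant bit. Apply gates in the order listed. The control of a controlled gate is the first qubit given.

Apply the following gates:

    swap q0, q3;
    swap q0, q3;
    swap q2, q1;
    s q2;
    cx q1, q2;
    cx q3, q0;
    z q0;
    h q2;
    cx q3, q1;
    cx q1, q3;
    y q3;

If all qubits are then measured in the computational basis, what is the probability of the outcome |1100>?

The probability of measuring |1100> is 0.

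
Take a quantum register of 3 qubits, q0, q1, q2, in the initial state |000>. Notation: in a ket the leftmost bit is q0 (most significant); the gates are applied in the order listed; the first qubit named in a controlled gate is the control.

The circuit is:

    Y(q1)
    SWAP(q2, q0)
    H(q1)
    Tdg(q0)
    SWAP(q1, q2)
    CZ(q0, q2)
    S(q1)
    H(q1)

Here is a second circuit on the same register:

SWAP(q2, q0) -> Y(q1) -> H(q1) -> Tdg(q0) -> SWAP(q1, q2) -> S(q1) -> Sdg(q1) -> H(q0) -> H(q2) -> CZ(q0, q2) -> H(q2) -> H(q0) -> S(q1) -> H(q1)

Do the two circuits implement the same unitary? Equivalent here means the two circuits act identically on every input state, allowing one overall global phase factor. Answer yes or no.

No: there is an input state on which the two circuits produce genuinely different outputs (not merely differing by a phase).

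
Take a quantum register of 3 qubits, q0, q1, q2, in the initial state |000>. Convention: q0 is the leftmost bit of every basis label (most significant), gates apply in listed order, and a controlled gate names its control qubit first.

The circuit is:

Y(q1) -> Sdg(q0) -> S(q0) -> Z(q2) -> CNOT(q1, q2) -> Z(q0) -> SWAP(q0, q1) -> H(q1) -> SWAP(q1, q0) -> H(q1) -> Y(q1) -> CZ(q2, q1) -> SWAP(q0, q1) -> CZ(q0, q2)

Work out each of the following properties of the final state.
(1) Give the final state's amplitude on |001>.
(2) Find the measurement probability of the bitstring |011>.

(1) The final state's coefficient on |001> equals -1/2.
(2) Outcome |011> occurs with probability 1/4.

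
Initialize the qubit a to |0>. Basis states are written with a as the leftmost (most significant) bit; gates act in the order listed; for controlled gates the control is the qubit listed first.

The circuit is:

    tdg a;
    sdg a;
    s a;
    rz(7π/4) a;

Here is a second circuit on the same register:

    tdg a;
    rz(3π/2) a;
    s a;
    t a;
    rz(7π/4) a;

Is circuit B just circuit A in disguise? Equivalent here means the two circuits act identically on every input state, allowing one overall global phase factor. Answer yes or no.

No: there is an input state on which the two circuits produce genuinely different outputs (not merely differing by a phase).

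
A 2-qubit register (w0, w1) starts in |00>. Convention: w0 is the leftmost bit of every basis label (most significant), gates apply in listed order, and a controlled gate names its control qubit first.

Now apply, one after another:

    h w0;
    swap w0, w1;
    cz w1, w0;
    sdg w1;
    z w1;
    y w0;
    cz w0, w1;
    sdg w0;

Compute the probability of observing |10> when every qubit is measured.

Outcome |10> occurs with probability 1/2.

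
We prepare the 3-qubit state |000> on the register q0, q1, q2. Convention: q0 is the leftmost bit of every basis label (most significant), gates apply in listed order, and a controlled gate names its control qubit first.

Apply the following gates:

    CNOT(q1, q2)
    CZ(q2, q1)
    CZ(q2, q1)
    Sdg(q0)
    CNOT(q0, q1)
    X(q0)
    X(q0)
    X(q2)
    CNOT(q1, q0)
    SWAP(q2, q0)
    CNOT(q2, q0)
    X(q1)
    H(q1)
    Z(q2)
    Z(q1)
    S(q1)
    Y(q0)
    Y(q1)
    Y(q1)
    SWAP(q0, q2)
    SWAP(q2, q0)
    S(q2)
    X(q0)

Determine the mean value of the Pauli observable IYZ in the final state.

In the final state, IYZ has expectation 1.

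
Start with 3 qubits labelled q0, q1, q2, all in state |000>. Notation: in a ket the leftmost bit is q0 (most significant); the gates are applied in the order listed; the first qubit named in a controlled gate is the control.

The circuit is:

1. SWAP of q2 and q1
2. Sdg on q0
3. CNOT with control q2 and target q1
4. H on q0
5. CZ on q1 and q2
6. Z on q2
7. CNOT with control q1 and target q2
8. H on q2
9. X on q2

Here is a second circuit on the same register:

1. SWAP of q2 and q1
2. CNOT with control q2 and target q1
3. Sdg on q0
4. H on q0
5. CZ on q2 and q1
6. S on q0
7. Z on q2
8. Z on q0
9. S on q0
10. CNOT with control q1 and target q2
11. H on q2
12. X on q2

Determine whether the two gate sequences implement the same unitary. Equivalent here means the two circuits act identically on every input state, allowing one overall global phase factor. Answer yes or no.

Yes — the two circuits implement the same unitary up to a global phase.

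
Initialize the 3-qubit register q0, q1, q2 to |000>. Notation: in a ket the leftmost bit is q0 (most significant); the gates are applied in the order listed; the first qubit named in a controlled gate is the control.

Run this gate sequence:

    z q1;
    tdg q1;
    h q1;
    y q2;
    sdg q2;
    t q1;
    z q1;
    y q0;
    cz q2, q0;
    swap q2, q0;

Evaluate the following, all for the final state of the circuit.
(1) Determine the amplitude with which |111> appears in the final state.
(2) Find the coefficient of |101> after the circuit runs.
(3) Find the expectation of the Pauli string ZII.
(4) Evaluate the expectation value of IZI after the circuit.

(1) |111> carries amplitude sqrt(2)*exp(3*I*pi/4)/2 in the final state.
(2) The amplitude on |101> is -sqrt(2)*I/2.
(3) The observable ZII averages to -1.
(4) In the final state, IZI has expectation 0.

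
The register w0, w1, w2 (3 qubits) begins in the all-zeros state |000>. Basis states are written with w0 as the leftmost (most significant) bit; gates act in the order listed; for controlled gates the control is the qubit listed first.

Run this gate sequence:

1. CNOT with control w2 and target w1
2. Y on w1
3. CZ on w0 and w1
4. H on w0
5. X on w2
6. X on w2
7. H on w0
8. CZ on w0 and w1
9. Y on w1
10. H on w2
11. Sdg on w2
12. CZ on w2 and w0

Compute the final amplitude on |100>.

|100> carries amplitude 0 in the final state. Key observation: steps 2-9 multiply out to the identity, so the circuit reduces to the remaining gates.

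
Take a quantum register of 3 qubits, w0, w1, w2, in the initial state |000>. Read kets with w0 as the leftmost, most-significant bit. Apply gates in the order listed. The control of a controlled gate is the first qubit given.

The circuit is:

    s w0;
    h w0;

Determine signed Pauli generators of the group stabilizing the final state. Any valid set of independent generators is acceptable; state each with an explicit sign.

The final state is stabilized by the group generated by +XII, +IZI, +IIZ; other independent generating sets are equally valid.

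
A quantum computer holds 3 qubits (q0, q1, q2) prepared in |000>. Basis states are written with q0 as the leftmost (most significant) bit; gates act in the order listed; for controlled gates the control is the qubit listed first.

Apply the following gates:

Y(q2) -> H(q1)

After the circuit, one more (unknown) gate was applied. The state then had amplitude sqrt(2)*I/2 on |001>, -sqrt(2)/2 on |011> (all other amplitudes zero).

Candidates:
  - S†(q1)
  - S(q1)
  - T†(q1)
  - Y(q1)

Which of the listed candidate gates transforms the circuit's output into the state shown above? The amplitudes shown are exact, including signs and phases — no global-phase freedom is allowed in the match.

The unique candidate consistent with the amplitudes is S(q1).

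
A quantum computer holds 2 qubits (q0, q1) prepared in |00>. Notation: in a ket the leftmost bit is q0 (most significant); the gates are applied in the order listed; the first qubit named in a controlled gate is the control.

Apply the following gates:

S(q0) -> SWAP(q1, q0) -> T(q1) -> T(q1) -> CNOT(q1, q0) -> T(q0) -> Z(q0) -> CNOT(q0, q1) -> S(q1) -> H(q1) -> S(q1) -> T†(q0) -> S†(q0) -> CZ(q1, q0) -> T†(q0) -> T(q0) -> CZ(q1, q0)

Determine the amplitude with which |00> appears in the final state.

The final state's coefficient on |00> equals sqrt(2)/2. Key observation: steps 14-17 multiply out to the identity, so the circuit reduces to the remaining gates.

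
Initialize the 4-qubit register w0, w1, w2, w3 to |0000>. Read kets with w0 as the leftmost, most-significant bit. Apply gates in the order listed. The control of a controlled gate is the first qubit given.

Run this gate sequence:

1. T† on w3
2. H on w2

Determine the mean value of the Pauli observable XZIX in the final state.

The observable XZIX averages to 0.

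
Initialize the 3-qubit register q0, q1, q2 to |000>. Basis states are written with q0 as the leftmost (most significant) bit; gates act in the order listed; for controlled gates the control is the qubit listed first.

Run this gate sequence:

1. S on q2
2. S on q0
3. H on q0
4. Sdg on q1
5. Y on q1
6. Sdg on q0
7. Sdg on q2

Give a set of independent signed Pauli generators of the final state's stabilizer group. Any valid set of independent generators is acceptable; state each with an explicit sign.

One valid set of independent stabilizer generators is -YII, -IZI, +IIZ (any independent generating set of the same group is equally correct).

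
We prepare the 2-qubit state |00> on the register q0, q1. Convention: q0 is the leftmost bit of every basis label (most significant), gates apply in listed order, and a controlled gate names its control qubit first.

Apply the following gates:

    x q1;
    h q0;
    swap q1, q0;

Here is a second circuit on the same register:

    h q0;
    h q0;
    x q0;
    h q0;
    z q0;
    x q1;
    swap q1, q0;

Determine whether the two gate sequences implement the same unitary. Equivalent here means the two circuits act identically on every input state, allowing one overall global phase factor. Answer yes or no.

Yes — the two circuits implement the same unitary up to a global phase.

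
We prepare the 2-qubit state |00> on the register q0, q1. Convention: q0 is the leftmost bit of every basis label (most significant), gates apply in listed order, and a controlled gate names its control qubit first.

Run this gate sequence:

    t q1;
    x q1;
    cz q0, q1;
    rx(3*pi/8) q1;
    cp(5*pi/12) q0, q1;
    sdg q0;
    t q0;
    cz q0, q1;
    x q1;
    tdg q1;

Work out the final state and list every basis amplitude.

After the circuit, the state carries amplitude cos(3*pi/16) on |00>, -exp(I*pi/4)*sin(3*pi/16) on |01>, 0 on |10>, 0 on |11>.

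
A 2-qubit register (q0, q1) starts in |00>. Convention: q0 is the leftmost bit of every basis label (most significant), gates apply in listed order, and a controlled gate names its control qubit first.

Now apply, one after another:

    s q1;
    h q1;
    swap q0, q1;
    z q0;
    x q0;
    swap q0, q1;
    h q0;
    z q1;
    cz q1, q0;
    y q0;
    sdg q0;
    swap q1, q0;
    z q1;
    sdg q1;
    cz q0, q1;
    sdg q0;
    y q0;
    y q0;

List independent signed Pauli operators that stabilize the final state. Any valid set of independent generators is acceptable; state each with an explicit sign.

The stabilizer group can be generated by +YI, -IX, among other valid generating sets.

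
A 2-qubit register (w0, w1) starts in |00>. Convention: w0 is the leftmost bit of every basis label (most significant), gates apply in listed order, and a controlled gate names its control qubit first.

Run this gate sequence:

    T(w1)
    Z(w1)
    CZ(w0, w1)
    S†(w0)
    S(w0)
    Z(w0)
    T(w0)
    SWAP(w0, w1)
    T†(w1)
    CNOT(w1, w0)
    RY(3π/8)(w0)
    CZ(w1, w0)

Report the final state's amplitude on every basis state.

The resulting statevector has amplitude cos(3*pi/16) on |00>, 0 on |01>, sin(3*pi/16) on |10>, 0 on |11>.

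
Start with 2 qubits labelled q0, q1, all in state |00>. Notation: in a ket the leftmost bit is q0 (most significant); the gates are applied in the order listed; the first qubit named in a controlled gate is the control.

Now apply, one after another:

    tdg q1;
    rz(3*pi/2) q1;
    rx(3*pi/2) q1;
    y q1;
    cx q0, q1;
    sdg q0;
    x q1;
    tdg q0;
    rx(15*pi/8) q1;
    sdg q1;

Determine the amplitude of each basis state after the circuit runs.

After the circuit, the state carries amplitude -exp(3*I*pi/4)*sin(5*pi/16) on |00>, exp(3*I*pi/4)*sin(3*pi/16) on |01>, 0 on |10>, 0 on |11>.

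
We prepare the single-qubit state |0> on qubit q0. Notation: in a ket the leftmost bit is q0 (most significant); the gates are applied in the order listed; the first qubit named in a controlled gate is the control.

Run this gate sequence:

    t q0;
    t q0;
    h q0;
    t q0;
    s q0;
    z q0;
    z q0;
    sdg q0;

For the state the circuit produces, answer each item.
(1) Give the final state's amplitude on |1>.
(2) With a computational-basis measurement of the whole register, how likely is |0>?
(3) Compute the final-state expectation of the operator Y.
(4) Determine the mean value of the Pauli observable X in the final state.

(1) |1> carries amplitude sqrt(2)*exp(I*pi/4)/2 in the final state. Key observation: the block from step 5 through step 8 cancels to the identity and can be dropped.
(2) A full measurement returns |0> with probability 1/2.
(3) The observable Y averages to sqrt(2)/2.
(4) In the final state, X has expectation sqrt(2)/2.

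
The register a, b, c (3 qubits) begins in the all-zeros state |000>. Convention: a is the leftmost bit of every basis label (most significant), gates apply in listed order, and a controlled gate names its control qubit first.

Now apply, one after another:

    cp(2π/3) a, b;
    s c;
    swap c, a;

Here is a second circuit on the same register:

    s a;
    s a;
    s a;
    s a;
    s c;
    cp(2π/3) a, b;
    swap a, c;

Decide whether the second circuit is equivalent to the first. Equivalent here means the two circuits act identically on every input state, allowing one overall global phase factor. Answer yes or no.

Yes, they are equivalent — the unitaries differ by at most a global phase.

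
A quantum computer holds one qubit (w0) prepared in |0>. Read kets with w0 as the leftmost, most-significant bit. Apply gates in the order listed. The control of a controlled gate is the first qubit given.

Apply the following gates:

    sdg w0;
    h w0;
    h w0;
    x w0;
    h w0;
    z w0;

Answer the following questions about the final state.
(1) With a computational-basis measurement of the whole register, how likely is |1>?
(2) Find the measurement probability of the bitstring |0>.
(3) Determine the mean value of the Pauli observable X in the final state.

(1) The probability of measuring |1> is 1/2. Key observation: gates 3-6 undo each other exactly, leaving only the rest of the circuit to track.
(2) Outcome |0> occurs with probability 1/2.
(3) In the final state, X has expectation 1.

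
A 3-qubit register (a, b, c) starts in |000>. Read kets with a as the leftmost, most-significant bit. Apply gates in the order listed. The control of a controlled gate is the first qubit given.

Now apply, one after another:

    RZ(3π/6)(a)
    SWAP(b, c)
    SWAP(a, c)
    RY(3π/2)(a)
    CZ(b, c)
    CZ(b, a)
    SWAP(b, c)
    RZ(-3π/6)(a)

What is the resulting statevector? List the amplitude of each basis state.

The resulting statevector has amplitude -sqrt(2)/2 on |000>, -sqrt(2)*I/2 on |100>, and 0 on every other basis state.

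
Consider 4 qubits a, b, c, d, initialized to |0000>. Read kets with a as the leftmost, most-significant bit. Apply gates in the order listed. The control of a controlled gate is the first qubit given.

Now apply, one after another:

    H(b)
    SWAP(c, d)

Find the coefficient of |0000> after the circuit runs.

The amplitude on |0000> is sqrt(2)/2.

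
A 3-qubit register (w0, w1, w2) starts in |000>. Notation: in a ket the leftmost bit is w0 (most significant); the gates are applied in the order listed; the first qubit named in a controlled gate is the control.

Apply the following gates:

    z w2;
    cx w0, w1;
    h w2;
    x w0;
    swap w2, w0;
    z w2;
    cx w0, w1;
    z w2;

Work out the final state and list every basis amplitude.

After the circuit, the state carries amplitude sqrt(2)/2 on |001>, sqrt(2)/2 on |111>, and 0 on every other basis state.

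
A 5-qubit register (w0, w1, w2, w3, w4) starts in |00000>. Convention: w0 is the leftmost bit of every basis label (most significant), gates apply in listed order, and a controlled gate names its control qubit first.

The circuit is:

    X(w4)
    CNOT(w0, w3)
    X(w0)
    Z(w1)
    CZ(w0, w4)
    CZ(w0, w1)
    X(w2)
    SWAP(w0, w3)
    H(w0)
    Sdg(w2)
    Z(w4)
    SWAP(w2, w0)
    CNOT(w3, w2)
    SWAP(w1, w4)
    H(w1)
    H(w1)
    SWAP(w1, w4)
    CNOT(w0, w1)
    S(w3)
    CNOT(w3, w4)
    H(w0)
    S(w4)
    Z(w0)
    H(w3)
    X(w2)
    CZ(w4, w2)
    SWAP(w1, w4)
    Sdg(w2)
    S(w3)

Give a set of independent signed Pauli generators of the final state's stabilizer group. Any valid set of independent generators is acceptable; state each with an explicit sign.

One valid set of independent stabilizer generators is +XIIII, -IIYII, -IIIYI, +IZIII, -IIIIZ (any independent generating set of the same group is equally correct).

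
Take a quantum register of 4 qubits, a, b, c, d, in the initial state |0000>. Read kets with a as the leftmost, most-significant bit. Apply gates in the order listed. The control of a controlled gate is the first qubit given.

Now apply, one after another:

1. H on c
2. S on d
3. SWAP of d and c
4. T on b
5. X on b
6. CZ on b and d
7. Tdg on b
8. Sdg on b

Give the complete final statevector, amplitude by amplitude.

After the circuit, the state carries amplitude -sqrt(2)*exp(I*pi/4)/2 on |0100>, sqrt(2)*exp(I*pi/4)/2 on |0101>, and 0 on every other basis state.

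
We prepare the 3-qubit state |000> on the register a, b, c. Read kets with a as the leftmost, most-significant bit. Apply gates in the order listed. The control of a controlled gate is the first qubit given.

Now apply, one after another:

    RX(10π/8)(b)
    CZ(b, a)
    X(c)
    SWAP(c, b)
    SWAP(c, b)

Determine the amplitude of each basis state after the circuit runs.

After the circuit, the state carries amplitude -sqrt(2 - sqrt(2))/2 on |001>, -I*sqrt(sqrt(2) + 2)/2 on |011>, and 0 on every other basis state. Key observation: steps 4-5 multiply out to the identity, so the circuit reduces to the remaining gates.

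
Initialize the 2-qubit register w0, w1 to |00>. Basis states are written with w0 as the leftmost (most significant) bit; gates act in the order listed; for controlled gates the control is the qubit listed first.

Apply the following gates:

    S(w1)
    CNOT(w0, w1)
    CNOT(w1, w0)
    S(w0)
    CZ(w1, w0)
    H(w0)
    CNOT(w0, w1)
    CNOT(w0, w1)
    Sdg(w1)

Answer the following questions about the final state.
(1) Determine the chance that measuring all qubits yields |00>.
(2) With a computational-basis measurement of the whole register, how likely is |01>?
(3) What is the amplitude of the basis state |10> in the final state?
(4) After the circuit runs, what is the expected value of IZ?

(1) A full measurement returns |00> with probability 1/2.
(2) A full measurement returns |01> with probability 0.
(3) |10> carries amplitude sqrt(2)/2 in the final state.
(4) The observable IZ averages to 1.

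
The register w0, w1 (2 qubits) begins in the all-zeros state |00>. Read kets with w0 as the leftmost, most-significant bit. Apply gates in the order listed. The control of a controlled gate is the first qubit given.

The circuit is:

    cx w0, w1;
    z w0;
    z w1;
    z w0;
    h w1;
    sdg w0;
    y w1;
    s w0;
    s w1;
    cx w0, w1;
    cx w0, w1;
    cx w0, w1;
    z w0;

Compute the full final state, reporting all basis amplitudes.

The resulting statevector has amplitude -sqrt(2)*I/2 on |00>, -sqrt(2)/2 on |01>, 0 on |10>, 0 on |11>.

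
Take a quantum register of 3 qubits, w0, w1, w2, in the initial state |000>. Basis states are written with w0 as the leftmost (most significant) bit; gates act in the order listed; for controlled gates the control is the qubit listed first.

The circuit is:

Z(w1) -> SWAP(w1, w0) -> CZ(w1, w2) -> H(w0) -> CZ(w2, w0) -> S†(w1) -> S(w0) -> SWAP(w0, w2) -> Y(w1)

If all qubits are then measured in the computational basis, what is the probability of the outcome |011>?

Outcome |011> occurs with probability 1/2.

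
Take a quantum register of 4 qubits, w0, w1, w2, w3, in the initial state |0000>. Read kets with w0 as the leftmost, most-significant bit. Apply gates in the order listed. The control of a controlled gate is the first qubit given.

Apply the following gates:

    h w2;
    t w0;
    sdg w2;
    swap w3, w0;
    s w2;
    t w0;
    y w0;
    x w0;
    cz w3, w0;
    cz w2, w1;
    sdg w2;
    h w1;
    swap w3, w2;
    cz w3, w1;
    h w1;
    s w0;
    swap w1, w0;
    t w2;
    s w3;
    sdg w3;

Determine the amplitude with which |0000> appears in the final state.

|0000> carries amplitude sqrt(2)*I/2 in the final state. Key observation: the block from step 19 through step 20 cancels to the identity and can be dropped.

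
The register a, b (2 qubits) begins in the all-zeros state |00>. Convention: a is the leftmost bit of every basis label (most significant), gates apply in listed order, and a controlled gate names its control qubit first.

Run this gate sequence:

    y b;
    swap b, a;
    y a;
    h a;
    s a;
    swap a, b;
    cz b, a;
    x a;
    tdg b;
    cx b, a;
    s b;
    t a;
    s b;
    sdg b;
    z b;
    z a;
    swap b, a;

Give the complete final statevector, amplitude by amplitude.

After the circuit, the state carries amplitude 0 on |00>, -sqrt(2)*exp(I*pi/4)/2 on |01>, -sqrt(2)*exp(3*I*pi/4)/2 on |10>, 0 on |11>.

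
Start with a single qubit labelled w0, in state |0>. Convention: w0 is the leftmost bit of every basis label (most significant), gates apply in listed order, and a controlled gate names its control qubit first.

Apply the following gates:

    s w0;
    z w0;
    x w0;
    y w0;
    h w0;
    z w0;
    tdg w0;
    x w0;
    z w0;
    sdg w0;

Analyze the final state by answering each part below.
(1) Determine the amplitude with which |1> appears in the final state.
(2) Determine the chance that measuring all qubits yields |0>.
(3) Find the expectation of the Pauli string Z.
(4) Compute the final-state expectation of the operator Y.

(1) The final state's coefficient on |1> equals sqrt(2)/2.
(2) The probability of measuring |0> is 1/2.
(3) The expectation value of Z is 0.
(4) The expectation value of Y is -sqrt(2)/2.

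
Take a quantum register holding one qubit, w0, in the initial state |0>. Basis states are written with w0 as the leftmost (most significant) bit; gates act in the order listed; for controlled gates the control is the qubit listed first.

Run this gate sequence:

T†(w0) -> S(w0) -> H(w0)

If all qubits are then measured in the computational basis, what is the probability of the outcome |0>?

A full measurement returns |0> with probability 1/2.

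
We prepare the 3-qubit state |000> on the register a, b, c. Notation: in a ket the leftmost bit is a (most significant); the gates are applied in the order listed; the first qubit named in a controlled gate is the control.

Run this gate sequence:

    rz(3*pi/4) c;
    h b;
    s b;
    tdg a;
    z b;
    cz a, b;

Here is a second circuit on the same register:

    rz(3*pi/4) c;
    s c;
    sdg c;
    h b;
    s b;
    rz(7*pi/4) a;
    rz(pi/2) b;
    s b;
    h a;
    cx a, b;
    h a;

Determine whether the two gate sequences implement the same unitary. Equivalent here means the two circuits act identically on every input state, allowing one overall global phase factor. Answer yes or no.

No, they are not equivalent — no single phase factor reconciles the two unitaries.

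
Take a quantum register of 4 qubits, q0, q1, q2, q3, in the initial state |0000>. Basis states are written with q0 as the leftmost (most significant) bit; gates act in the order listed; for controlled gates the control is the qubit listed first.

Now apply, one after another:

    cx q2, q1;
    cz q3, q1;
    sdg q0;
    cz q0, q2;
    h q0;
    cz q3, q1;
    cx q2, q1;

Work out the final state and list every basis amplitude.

The resulting statevector has amplitude sqrt(2)/2 on |0000>, sqrt(2)/2 on |1000>, and 0 on every other basis state.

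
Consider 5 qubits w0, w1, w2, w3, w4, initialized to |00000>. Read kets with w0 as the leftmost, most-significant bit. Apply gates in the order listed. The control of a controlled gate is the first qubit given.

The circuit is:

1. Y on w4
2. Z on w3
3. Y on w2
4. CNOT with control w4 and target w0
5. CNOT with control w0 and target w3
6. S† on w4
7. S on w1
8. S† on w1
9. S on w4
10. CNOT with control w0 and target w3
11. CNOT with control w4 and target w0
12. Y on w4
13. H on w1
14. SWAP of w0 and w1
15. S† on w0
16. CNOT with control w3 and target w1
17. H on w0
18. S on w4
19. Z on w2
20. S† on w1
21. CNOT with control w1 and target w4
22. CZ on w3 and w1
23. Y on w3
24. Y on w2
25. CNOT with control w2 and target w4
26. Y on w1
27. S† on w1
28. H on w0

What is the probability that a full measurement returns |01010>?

A full measurement returns |01010> with probability 1/2. Key observation: gates 4-11 undo each other exactly, leaving only the rest of the circuit to track.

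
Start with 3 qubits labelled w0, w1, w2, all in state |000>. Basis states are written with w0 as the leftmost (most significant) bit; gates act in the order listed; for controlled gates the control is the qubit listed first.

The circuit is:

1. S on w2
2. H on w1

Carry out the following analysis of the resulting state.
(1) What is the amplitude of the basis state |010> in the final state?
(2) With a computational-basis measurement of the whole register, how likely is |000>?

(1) The amplitude on |010> is sqrt(2)/2.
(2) Outcome |000> occurs with probability 1/2.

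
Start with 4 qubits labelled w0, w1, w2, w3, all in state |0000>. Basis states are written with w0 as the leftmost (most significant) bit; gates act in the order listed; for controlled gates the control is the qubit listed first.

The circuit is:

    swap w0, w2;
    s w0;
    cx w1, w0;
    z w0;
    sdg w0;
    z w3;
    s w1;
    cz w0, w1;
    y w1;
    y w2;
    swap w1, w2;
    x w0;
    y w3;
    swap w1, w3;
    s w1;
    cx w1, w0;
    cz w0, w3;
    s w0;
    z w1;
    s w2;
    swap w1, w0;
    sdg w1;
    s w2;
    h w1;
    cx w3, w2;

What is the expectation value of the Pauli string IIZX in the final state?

The expectation value of IIZX is 0.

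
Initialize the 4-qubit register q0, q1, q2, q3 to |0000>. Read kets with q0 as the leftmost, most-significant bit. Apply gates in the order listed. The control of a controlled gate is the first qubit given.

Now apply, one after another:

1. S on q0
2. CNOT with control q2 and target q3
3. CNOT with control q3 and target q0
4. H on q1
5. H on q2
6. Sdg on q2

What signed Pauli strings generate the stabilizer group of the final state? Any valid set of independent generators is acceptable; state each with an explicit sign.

The final state is stabilized by the group generated by +IXII, -IIYI, +ZIII, +IIIZ; other independent generating sets are equally valid.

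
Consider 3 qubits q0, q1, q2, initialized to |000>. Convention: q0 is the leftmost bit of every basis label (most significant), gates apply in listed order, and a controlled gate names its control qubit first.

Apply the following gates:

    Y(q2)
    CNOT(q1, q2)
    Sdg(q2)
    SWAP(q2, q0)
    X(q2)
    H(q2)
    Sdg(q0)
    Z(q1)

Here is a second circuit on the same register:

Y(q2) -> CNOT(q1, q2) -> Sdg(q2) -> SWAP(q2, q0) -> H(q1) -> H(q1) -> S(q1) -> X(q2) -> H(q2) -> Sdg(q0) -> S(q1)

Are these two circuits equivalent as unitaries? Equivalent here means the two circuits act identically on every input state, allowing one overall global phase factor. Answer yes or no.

Yes: on every input state the two circuits agree up to one overall phase factor.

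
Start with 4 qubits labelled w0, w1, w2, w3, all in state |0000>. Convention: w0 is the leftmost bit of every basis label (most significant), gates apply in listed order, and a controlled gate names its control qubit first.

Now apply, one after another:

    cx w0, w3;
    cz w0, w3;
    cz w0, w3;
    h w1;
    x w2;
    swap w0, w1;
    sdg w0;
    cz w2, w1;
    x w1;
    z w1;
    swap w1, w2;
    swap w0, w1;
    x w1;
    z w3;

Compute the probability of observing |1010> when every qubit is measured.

Outcome |1010> occurs with probability 1/2. Key observation: gates 2-3 undo each other exactly, leaving only the rest of the circuit to track.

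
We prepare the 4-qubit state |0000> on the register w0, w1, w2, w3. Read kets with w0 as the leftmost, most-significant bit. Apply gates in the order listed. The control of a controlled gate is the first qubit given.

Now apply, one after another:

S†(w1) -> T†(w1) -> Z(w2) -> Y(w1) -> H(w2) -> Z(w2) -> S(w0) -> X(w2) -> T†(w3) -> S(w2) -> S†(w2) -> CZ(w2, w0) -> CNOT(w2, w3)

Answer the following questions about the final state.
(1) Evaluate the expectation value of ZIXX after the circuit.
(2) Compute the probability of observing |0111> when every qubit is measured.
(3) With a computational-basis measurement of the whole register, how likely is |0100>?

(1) The observable ZIXX averages to -1.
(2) The probability of measuring |0111> is 1/2.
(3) Outcome |0100> occurs with probability 1/2.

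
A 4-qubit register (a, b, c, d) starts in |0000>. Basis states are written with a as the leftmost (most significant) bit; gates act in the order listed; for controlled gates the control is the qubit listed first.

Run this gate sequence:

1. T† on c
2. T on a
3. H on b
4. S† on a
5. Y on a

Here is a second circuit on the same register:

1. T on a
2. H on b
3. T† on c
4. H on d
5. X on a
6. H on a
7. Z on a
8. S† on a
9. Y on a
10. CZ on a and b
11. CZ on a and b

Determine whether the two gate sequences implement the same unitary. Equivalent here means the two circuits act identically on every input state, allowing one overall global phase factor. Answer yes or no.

No: there is an input state on which the two circuits produce genuinely different outputs (not merely differing by a phase).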